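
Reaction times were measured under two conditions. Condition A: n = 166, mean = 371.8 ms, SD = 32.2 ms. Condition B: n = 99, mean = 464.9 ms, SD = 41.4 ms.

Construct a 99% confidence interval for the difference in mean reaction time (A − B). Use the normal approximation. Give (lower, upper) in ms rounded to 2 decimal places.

(-105.60, -80.60)

Standard errors of each mean: 32.2/√166 = 2.4992 and 41.4/√99 = 4.1609.
SE(x̄₁ − x̄₂) = √(2.4992² + 4.1609²) = 4.8538 for independent samples with unequal variances.
With z* = 2.576, the margin is 2.576 × 4.8538 = 12.5034.
x̄₁ − x̄₂ = 371.8 − 464.9 = -93.1000; the interval is -93.1000 ± 12.5034 = (-105.60, -80.60).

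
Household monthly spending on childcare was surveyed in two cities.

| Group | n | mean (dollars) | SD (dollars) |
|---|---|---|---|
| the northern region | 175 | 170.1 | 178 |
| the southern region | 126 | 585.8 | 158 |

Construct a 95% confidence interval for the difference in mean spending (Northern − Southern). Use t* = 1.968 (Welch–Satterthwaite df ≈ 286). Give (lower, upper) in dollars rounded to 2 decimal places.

(-454.02, -377.38)

Standard errors of each mean: 178/√175 = 13.4555 and 158/√126 = 14.0758.
SE(x̄₁ − x̄₂) = √(13.4555² + 14.0758²) = 19.4725 for independent samples with unequal variances.
With t* = 1.968, the margin is 1.968 × 19.4725 = 38.3219.
x̄₁ − x̄₂ = 170.1 − 585.8 = -415.7000; the interval is -415.7000 ± 38.3219 = (-454.02, -377.38).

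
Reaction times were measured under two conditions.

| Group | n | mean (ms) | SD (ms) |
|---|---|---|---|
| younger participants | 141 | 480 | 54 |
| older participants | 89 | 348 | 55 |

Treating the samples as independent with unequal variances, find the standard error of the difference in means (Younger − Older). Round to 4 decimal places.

7.3939

Per-group SEs: s₁/√n₁ = 54/√141 = 4.5476, s₂/√n₂ = 55/√89 = 5.8300.
Unpooled SE of the difference: √(20.68066576 + 33.9889) = 7.3939.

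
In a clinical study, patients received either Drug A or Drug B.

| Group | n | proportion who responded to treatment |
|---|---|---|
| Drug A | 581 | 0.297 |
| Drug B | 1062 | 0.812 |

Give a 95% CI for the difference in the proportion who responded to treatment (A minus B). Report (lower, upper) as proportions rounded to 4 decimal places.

(-0.5590, -0.4710)

Each SE is √(p̂(1−p̂)/n): √(0.2970·0.7030/581) = 0.01896 and √(0.8120·0.1880/1062) = 0.01199.
SE(p̂₁ − p̂₂) = √(SE₁² + SE₂²) = √(0.0003594816 + 0.0001437601) = 0.02243, since the two samples are independent.
At 95% confidence z* = 1.960; margin = 1.960 × 0.02243 = 0.04396.
The difference is 0.2970 − 0.8120 = -0.5150, so the interval is -0.5150 ± 0.04396 = (-0.5590, -0.4710).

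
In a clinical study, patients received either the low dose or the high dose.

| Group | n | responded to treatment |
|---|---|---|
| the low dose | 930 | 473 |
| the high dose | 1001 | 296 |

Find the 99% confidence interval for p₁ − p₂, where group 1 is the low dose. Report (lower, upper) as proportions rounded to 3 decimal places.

(0.157, 0.269)

p̂₁ = 473/930 = 0.5086 and p̂₂ = 296/1001 = 0.2957.
SE₁ = √(p̂₁(1−p̂₁)/n₁) = √(0.5086·0.4914/930) = 0.01639; SE₂ = √(0.2957·0.7043/1001) = 0.01442.
Independent samples: SE of the difference = √(SE₁² + SE₂²) = √(0.0002686321 + 0.0002079364) = 0.02183.
z* for 99% confidence is 2.576, so the margin of error is 2.576 × 0.02183 = 0.05623.
Point estimate p̂₁ − p̂₂ = 0.5086 − 0.2957 = 0.2129.
0.2129 ± 0.05623 → (0.157, 0.269).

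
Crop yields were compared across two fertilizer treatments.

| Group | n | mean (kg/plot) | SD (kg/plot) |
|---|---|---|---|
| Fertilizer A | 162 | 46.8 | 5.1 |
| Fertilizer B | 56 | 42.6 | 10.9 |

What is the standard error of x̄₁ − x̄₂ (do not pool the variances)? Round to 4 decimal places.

Standard errors of each mean: 5.1/√162 = 0.4007 and 10.9/√56 = 1.4566.
SE(x̄₁ − x̄₂) = √(0.4007² + 1.4566²) = 1.5107 for independent samples with unequal variances.

1.5107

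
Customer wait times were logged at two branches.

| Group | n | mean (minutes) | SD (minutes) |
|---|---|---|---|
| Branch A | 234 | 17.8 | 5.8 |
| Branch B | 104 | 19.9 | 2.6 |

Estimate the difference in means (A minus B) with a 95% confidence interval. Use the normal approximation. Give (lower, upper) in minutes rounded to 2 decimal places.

SE₁ = s₁/√n₁ = 5.8/√234 = 0.3792; SE₂ = 2.6/√104 = 0.2550.
Independent samples, unequal variances: SE_diff = √(SE₁² + SE₂²) = √(0.14379264 + 0.065025) = 0.4570.
z* = 1.960, so margin of error = 1.960 × 0.4570 = 0.8957.
Difference in means = 17.8 − 19.9 = -2.1000.
-2.1000 ± 0.8957 → (-3.00, -1.20).

(-3.00, -1.20)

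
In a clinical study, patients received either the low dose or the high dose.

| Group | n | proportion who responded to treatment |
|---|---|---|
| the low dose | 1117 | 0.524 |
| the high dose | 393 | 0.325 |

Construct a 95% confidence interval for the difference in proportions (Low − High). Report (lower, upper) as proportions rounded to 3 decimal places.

SE₁ = √(p̂₁(1−p̂₁)/n₁) = √(0.5240·0.4760/1117) = 0.01494; SE₂ = √(0.3250·0.6750/393) = 0.02363.
Independent samples: SE of the difference = √(SE₁² + SE₂²) = √(0.0002232036 + 0.0005583769) = 0.02796.
z* for 95% confidence is 1.960, so the margin of error is 1.960 × 0.02796 = 0.05480.
Point estimate p̂₁ − p̂₂ = 0.5240 − 0.3250 = 0.1990.
0.1990 ± 0.05480 → (0.144, 0.254).

(0.144, 0.254)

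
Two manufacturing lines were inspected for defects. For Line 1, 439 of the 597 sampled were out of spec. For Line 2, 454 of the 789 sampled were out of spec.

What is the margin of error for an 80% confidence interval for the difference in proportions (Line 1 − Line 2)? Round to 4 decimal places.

0.0323

First, p̂₁ = 439/597 = 0.7353; p̂₂ = 454/789 = 0.5754.
The two standard errors are √(0.7353×0.2647/597) = 0.01806 and √(0.5754×0.4246/789) = 0.01760.
Because the samples are independent, SE_diff = √(0.01806² + 0.01760²) = 0.02522.
Using z* = 1.282 for 80%, ME = 1.282 × 0.02522 = 0.03233.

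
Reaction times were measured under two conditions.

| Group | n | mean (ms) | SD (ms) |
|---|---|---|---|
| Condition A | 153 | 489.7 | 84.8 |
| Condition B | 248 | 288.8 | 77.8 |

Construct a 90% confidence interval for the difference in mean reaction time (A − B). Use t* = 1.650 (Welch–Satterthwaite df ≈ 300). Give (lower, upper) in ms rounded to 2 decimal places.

(186.96, 214.84)

Standard errors of each mean: 84.8/√153 = 6.8557 and 77.8/√248 = 4.9403.
SE(x̄₁ − x̄₂) = √(6.8557² + 4.9403²) = 8.4503 for independent samples with unequal variances.
With t* = 1.650, the margin is 1.650 × 8.4503 = 13.9430.
x̄₁ − x̄₂ = 489.7 − 288.8 = 200.9000; the interval is 200.9000 ± 13.9430 = (186.96, 214.84).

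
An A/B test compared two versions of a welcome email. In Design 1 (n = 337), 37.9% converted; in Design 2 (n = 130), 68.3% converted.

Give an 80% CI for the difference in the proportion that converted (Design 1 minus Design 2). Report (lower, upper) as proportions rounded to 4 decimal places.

(-0.3663, -0.2417)

Each SE is √(p̂(1−p̂)/n): √(0.3790·0.6210/337) = 0.02643 and √(0.6830·0.3170/130) = 0.04081.
SE(p̂₁ − p̂₂) = √(SE₁² + SE₂²) = √(0.0006985449 + 0.0016654561) = 0.04862, since the two samples are independent.
At 80% confidence z* = 1.282; margin = 1.282 × 0.04862 = 0.06233.
The difference is 0.3790 − 0.6830 = -0.3040, so the interval is -0.3040 ± 0.06233 = (-0.3663, -0.2417).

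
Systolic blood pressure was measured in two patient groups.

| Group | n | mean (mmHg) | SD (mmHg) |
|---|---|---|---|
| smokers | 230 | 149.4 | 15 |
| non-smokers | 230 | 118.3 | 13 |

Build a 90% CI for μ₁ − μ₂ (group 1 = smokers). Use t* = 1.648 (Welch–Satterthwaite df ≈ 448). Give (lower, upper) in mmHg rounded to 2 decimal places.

(28.94, 33.26)

Standard errors of each mean: 15/√230 = 0.9891 and 13/√230 = 0.8572.
SE(x̄₁ − x̄₂) = √(0.9891² + 0.8572²) = 1.3089 for independent samples with unequal variances.
With t* = 1.648, the margin is 1.648 × 1.3089 = 2.1571.
x̄₁ − x̄₂ = 149.4 − 118.3 = 31.1000; the interval is 31.1000 ± 2.1571 = (28.94, 33.26).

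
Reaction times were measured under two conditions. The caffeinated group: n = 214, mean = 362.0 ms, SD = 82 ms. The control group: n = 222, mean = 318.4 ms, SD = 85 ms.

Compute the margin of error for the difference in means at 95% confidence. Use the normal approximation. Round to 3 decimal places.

15.676

Standard errors of each mean: 82/√214 = 5.6054 and 85/√222 = 5.7048.
SE(x̄₁ − x̄₂) = √(5.6054² + 5.7048²) = 7.9978 for independent samples with unequal variances.
With z* = 1.960, the margin is 1.960 × 7.9978 = 15.6757.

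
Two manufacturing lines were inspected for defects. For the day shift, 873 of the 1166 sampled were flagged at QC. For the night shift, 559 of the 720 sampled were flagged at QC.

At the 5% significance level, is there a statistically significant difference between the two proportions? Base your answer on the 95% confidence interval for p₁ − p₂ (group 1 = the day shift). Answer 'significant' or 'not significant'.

not significant

First, p̂₁ = 873/1166 = 0.7487; p̂₂ = 559/720 = 0.7764.
The two standard errors are √(0.7487×0.2513/1166) = 0.01270 and √(0.7764×0.2236/720) = 0.01553.
Because the samples are independent, SE_diff = √(0.01270² + 0.01553²) = 0.02006.
Using z* = 1.960 for 95%, ME = 1.960 × 0.02006 = 0.03932.
p̂₁ − p̂₂ = -0.0277; interval -0.0277 ± 0.03932 gives (-0.06702, 0.01162).
The interval (-0.06702, 0.01162) contains 0, so the difference is not significant.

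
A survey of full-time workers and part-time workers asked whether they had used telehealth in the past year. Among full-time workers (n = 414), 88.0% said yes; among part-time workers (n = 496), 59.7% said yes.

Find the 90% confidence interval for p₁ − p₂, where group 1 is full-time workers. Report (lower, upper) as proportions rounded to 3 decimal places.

(0.238, 0.328)

SE₁ = √(p̂₁(1−p̂₁)/n₁) = √(0.8800·0.1200/414) = 0.01597; SE₂ = √(0.5970·0.4030/496) = 0.02202.
Independent samples: SE of the difference = √(SE₁² + SE₂²) = √(0.0002550409 + 0.0004848804) = 0.02720.
z* for 90% confidence is 1.645, so the margin of error is 1.645 × 0.02720 = 0.04474.
Point estimate p̂₁ − p̂₂ = 0.8800 − 0.5970 = 0.2830.
0.2830 ± 0.04474 → (0.238, 0.328).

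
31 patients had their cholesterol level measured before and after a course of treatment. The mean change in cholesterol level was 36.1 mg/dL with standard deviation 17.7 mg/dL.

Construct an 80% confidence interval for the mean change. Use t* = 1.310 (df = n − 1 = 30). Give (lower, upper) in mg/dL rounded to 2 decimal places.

Paired design: SE = s_d/√n = 17.7/√31 = 3.1790.
t* = 1.310; margin of error = 1.310 × 3.1790 = 4.1645.
36.1 ± 4.1645 → (31.94, 40.26).

(31.94, 40.26)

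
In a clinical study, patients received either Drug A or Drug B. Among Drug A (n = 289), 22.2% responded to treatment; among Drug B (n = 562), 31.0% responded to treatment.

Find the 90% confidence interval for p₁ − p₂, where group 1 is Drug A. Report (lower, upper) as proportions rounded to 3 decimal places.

(-0.139, -0.037)

The two standard errors are √(0.2220×0.7780/289) = 0.02445 and √(0.3100×0.6900/562) = 0.01951.
Because the samples are independent, SE_diff = √(0.02445² + 0.01951²) = 0.03128.
Using z* = 1.645 for 90%, ME = 1.645 × 0.03128 = 0.05146.
p̂₁ − p̂₂ = -0.0880; interval -0.0880 ± 0.05146 gives (-0.139, -0.037).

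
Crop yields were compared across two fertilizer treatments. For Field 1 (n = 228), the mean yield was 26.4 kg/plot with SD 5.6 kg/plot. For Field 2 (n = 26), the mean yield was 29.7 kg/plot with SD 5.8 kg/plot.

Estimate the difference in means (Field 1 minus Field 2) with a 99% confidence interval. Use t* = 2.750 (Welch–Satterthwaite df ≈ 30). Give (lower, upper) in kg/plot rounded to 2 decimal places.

(-6.59, -0.01)

SE₁ = s₁/√n₁ = 5.6/√228 = 0.3709; SE₂ = 5.8/√26 = 1.1375.
Independent samples, unequal variances: SE_diff = √(SE₁² + SE₂²) = √(0.13756681 + 1.29390625) = 1.1964.
t* = 2.750, so margin of error = 2.750 × 1.1964 = 3.2901.
Difference in means = 26.4 − 29.7 = -3.3000.
-3.3000 ± 3.2901 → (-6.59, -0.01).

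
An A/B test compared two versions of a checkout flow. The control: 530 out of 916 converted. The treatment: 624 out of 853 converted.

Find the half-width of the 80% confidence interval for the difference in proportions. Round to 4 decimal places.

0.0286

p̂₁ = 530/916 = 0.5786 and p̂₂ = 624/853 = 0.7315.
SE₁ = √(p̂₁(1−p̂₁)/n₁) = √(0.5786·0.4214/916) = 0.01632; SE₂ = √(0.7315·0.2685/853) = 0.01517.
Independent samples: SE of the difference = √(SE₁² + SE₂²) = √(0.0002663424 + 0.0002301289) = 0.02228.
z* for 80% confidence is 1.282, so the margin of error is 1.282 × 0.02228 = 0.02856.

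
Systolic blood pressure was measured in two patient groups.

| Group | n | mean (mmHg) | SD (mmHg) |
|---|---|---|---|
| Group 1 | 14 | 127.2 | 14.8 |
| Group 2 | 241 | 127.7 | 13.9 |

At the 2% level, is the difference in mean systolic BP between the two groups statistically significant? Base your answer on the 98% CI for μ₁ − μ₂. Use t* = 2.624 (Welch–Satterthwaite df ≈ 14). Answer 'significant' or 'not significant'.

not significant

Standard errors of each mean: 14.8/√14 = 3.9555 and 13.9/√241 = 0.8954.
SE(x̄₁ − x̄₂) = √(3.9555² + 0.8954²) = 4.0556 for independent samples with unequal variances.
With t* = 2.624, the margin is 2.624 × 4.0556 = 10.6419.
x̄₁ − x̄₂ = 127.2 − 127.7 = -0.5000; the interval is -0.5000 ± 10.6419 = (-11.1419, 10.1419).
The interval (-11.1419, 10.1419) contains 0, so the difference is not significant.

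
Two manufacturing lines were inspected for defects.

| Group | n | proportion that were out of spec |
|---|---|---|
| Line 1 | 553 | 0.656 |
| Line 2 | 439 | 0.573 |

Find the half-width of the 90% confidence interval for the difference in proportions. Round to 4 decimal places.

0.0511

SE₁ = √(p̂₁(1−p̂₁)/n₁) = √(0.6560·0.3440/553) = 0.02020; SE₂ = √(0.5730·0.4270/439) = 0.02361.
Independent samples: SE of the difference = √(SE₁² + SE₂²) = √(0.00040804 + 0.0005574321) = 0.03107.
z* for 90% confidence is 1.645, so the margin of error is 1.645 × 0.03107 = 0.05111.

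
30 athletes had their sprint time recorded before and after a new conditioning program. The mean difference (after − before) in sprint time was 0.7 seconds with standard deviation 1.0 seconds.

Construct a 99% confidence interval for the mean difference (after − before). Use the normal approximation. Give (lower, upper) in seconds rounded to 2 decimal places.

This is a matched-pairs design, so SE = s_d/√n = 1.0/√30 = 0.1826.
Margin = 2.576 × 0.1826 = 0.4704; the interval is 0.7 ± 0.4704 = (0.23, 1.17).

(0.23, 1.17)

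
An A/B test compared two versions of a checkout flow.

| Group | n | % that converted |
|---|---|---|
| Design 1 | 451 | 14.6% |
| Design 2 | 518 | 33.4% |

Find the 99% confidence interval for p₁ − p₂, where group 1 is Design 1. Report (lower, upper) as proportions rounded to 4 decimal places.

(-0.2564, -0.1196)

SE₁ = √(p̂₁(1−p̂₁)/n₁) = √(0.1460·0.8540/451) = 0.01663; SE₂ = √(0.3340·0.6660/518) = 0.02072.
Independent samples: SE of the difference = √(SE₁² + SE₂²) = √(0.0002765569 + 0.0004293184) = 0.02657.
z* for 99% confidence is 2.576, so the margin of error is 2.576 × 0.02657 = 0.06844.
Point estimate p̂₁ − p̂₂ = 0.1460 − 0.3340 = -0.1880.
-0.1880 ± 0.06844 → (-0.2564, -0.1196).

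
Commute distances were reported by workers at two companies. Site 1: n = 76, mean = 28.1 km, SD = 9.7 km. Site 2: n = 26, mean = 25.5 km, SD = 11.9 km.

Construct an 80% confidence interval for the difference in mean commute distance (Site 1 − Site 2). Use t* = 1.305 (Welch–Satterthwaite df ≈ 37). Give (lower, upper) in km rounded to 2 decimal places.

Standard errors of each mean: 9.7/√76 = 1.1127 and 11.9/√26 = 2.3338.
SE(x̄₁ − x̄₂) = √(1.1127² + 2.3338²) = 2.5855 for independent samples with unequal variances.
With t* = 1.305, the margin is 1.305 × 2.5855 = 3.3741.
x̄₁ − x̄₂ = 28.1 − 25.5 = 2.6000; the interval is 2.6000 ± 3.3741 = (-0.77, 5.97).

(-0.77, 5.97)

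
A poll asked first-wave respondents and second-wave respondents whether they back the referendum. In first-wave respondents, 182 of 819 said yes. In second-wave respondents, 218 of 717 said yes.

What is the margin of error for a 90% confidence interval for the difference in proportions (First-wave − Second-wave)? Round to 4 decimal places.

Sample proportions: 182/819 = 0.2222, 218/717 = 0.3040.
Each SE is √(p̂(1−p̂)/n): √(0.2222·0.7778/819) = 0.01453 and √(0.3040·0.6960/717) = 0.01718.
SE(p̂₁ − p̂₂) = √(SE₁² + SE₂²) = √(0.0002111209 + 0.0002951524) = 0.02250, since the two samples are independent.
At 90% confidence z* = 1.645; margin = 1.645 × 0.02250 = 0.03701.

0.0370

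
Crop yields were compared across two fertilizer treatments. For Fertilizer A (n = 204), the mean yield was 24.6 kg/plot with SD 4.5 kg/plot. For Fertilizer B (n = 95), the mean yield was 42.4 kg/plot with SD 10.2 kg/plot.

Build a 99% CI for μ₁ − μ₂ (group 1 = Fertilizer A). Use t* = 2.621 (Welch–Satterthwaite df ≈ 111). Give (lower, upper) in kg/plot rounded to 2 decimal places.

Standard errors of each mean: 4.5/√204 = 0.3151 and 10.2/√95 = 1.0465.
SE(x̄₁ − x̄₂) = √(0.3151² + 1.0465²) = 1.0929 for independent samples with unequal variances.
With t* = 2.621, the margin is 2.621 × 1.0929 = 2.8645.
x̄₁ − x̄₂ = 24.6 − 42.4 = -17.8000; the interval is -17.8000 ± 2.8645 = (-20.66, -14.94).

(-20.66, -14.94)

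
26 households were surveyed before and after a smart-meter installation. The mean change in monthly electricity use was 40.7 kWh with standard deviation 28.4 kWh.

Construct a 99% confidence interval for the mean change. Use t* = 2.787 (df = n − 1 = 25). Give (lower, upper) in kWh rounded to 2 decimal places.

This is a matched-pairs design, so SE = s_d/√n = 28.4/√26 = 5.5697.
Margin = 2.787 × 5.5697 = 15.5228; the interval is 40.7 ± 15.5228 = (25.18, 56.22).

(25.18, 56.22)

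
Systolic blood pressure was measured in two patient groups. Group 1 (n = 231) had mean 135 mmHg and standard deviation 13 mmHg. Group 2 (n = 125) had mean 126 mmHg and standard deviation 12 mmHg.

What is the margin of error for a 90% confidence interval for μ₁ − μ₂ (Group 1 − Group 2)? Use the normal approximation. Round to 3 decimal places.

Per-group SEs: s₁/√n₁ = 13/√231 = 0.8553, s₂/√n₂ = 12/√125 = 1.0733.
Unpooled SE of the difference: √(0.73153809 + 1.15197289) = 1.3724.
Margin of error = z* · SE = 1.645 × 1.3724 = 2.2576.

2.258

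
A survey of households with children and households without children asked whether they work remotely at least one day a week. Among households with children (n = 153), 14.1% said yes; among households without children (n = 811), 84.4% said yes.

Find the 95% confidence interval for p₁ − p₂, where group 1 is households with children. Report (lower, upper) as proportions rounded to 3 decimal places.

(-0.764, -0.642)

SE₁ = √(p̂₁(1−p̂₁)/n₁) = √(0.1410·0.8590/153) = 0.02814; SE₂ = √(0.8440·0.1560/811) = 0.01274.
Independent samples: SE of the difference = √(SE₁² + SE₂²) = √(0.0007918596 + 0.0001623076) = 0.03089.
z* for 95% confidence is 1.960, so the margin of error is 1.960 × 0.03089 = 0.06054.
Point estimate p̂₁ − p̂₂ = 0.1410 − 0.8440 = -0.7030.
-0.7030 ± 0.06054 → (-0.764, -0.642).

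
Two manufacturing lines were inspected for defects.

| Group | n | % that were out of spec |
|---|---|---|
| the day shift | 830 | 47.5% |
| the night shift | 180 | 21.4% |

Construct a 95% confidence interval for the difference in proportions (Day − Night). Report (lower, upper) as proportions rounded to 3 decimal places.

(0.192, 0.330)

The two standard errors are √(0.4750×0.5250/830) = 0.01733 and √(0.2140×0.7860/180) = 0.03057.
Because the samples are independent, SE_diff = √(0.01733² + 0.03057²) = 0.03514.
Using z* = 1.960 for 95%, ME = 1.960 × 0.03514 = 0.06887.
p̂₁ − p̂₂ = 0.2610; interval 0.2610 ± 0.06887 gives (0.192, 0.330).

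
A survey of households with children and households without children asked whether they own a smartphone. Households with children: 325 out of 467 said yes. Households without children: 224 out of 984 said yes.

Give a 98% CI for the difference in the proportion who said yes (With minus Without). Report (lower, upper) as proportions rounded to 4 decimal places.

First, p̂₁ = 325/467 = 0.6959; p̂₂ = 224/984 = 0.2276.
The two standard errors are √(0.6959×0.3041/467) = 0.02129 and √(0.2276×0.7724/984) = 0.01337.
Because the samples are independent, SE_diff = √(0.02129² + 0.01337²) = 0.02514.
Using z* = 2.326 for 98%, ME = 2.326 × 0.02514 = 0.05848.
p̂₁ − p̂₂ = 0.4683; interval 0.4683 ± 0.05848 gives (0.4098, 0.5268).

(0.4098, 0.5268)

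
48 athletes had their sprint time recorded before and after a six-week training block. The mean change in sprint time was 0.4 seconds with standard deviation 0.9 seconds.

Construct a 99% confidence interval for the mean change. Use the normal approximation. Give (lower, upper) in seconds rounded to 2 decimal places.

(0.07, 0.73)

This is a matched-pairs design, so SE = s_d/√n = 0.9/√48 = 0.1299.
Margin = 2.576 × 0.1299 = 0.3346; the interval is 0.4 ± 0.3346 = (0.07, 0.73).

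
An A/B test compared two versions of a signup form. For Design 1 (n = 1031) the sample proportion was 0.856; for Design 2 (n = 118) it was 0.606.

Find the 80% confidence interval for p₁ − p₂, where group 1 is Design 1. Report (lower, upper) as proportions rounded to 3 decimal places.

SE₁ = √(p̂₁(1−p̂₁)/n₁) = √(0.8560·0.1440/1031) = 0.01093; SE₂ = √(0.6060·0.3940/118) = 0.04498.
Independent samples: SE of the difference = √(SE₁² + SE₂²) = √(0.0001194649 + 0.0020232004) = 0.04629.
z* for 80% confidence is 1.282, so the margin of error is 1.282 × 0.04629 = 0.05934.
Point estimate p̂₁ − p̂₂ = 0.8560 − 0.6060 = 0.2500.
0.2500 ± 0.05934 → (0.191, 0.309).

(0.191, 0.309)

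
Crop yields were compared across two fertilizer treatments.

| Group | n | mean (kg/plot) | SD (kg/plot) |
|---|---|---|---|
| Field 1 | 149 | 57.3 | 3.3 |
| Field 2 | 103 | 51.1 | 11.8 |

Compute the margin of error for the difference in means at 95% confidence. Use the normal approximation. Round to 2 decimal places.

Standard errors of each mean: 3.3/√149 = 0.2703 and 11.8/√103 = 1.1627.
SE(x̄₁ − x̄₂) = √(0.2703² + 1.1627²) = 1.1937 for independent samples with unequal variances.
With z* = 1.960, the margin is 1.960 × 1.1937 = 2.3397.

2.34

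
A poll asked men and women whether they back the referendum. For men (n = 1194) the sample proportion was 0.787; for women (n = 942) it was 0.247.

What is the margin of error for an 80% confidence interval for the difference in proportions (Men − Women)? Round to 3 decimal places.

Each SE is √(p̂(1−p̂)/n): √(0.7870·0.2130/1194) = 0.01185 and √(0.2470·0.7530/942) = 0.01405.
SE(p̂₁ − p̂₂) = √(SE₁² + SE₂²) = √(0.0001404225 + 0.0001974025) = 0.01838, since the two samples are independent.
At 80% confidence z* = 1.282; margin = 1.282 × 0.01838 = 0.02356.

0.024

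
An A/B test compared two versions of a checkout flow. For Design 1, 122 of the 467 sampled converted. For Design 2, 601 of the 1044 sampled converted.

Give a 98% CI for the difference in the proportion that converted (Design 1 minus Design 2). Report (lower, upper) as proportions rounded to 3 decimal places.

(-0.374, -0.255)

Sample proportions: 122/467 = 0.2612, 601/1044 = 0.5757.
Each SE is √(p̂(1−p̂)/n): √(0.2612·0.7388/467) = 0.02033 and √(0.5757·0.4243/1044) = 0.01530.
SE(p̂₁ − p̂₂) = √(SE₁² + SE₂²) = √(0.0004133089 + 0.00023409) = 0.02544, since the two samples are independent.
At 98% confidence z* = 2.326; margin = 2.326 × 0.02544 = 0.05917.
The difference is 0.2612 − 0.5757 = -0.3145, so the interval is -0.3145 ± 0.05917 = (-0.374, -0.255).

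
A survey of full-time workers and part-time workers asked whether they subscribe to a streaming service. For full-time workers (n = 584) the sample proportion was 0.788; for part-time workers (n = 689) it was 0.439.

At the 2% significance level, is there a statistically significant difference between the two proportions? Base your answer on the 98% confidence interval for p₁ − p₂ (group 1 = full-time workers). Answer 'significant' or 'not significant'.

significant

SE₁ = √(p̂₁(1−p̂₁)/n₁) = √(0.7880·0.2120/584) = 0.01691; SE₂ = √(0.4390·0.5610/689) = 0.01891.
Independent samples: SE of the difference = √(SE₁² + SE₂²) = √(0.0002859481 + 0.0003575881) = 0.02537.
z* for 98% confidence is 2.326, so the margin of error is 2.326 × 0.02537 = 0.05901.
Point estimate p̂₁ − p̂₂ = 0.7880 − 0.4390 = 0.3490.
0.3490 ± 0.05901 → (0.28999, 0.40801).
The interval (0.28999, 0.40801) does not contain 0, so the difference is significant.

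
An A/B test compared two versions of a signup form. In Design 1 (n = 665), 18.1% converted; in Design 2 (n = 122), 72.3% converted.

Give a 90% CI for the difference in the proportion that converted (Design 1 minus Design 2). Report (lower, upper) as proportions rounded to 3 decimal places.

(-0.613, -0.471)

SE₁ = √(p̂₁(1−p̂₁)/n₁) = √(0.1810·0.8190/665) = 0.01493; SE₂ = √(0.7230·0.2770/122) = 0.04052.
Independent samples: SE of the difference = √(SE₁² + SE₂²) = √(0.0002229049 + 0.0016418704) = 0.04318.
z* for 90% confidence is 1.645, so the margin of error is 1.645 × 0.04318 = 0.07103.
Point estimate p̂₁ − p̂₂ = 0.1810 − 0.7230 = -0.5420.
-0.5420 ± 0.07103 → (-0.613, -0.471).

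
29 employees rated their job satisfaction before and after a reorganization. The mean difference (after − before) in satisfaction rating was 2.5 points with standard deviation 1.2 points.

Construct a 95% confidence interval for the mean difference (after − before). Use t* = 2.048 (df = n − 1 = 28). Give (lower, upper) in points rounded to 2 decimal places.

(2.04, 2.96)

This is a matched-pairs design, so SE = s_d/√n = 1.2/√29 = 0.2228.
Margin = 2.048 × 0.2228 = 0.4563; the interval is 2.5 ± 0.4563 = (2.04, 2.96).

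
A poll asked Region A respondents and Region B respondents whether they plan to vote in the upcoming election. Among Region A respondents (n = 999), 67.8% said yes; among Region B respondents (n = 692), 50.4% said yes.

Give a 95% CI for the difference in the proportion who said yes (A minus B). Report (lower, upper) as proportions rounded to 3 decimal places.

The two standard errors are √(0.6780×0.3220/999) = 0.01478 and √(0.5040×0.4960/692) = 0.01901.
Because the samples are independent, SE_diff = √(0.01478² + 0.01901²) = 0.02408.
Using z* = 1.960 for 95%, ME = 1.960 × 0.02408 = 0.04720.
p̂₁ − p̂₂ = 0.1740; interval 0.1740 ± 0.04720 gives (0.127, 0.221).

(0.127, 0.221)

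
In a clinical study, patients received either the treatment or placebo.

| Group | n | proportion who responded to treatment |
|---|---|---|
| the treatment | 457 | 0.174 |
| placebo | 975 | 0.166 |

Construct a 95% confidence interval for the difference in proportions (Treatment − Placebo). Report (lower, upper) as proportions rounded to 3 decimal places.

(-0.034, 0.050)

The two standard errors are √(0.1740×0.8260/457) = 0.01773 and √(0.1660×0.8340/975) = 0.01192.
Because the samples are independent, SE_diff = √(0.01773² + 0.01192²) = 0.02136.
Using z* = 1.960 for 95%, ME = 1.960 × 0.02136 = 0.04187.
p̂₁ − p̂₂ = 0.0080; interval 0.0080 ± 0.04187 gives (-0.034, 0.050).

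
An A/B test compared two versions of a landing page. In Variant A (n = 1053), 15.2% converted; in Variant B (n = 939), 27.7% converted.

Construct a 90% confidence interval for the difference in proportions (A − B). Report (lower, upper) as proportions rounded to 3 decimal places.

Each SE is √(p̂(1−p̂)/n): √(0.1520·0.8480/1053) = 0.01106 and √(0.2770·0.7230/939) = 0.01460.
SE(p̂₁ − p̂₂) = √(SE₁² + SE₂²) = √(0.0001223236 + 0.00021316) = 0.01832, since the two samples are independent.
At 90% confidence z* = 1.645; margin = 1.645 × 0.01832 = 0.03014.
The difference is 0.1520 − 0.2770 = -0.1250, so the interval is -0.1250 ± 0.03014 = (-0.155, -0.095).

(-0.155, -0.095)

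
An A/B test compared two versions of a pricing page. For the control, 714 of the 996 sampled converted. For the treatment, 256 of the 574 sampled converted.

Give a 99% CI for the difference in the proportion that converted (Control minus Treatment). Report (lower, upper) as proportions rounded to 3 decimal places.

First, p̂₁ = 714/996 = 0.7169; p̂₂ = 256/574 = 0.4460.
The two standard errors are √(0.7169×0.2831/996) = 0.01427 and √(0.4460×0.5540/574) = 0.02075.
Because the samples are independent, SE_diff = √(0.01427² + 0.02075²) = 0.02518.
Using z* = 2.576 for 99%, ME = 2.576 × 0.02518 = 0.06486.
p̂₁ − p̂₂ = 0.2709; interval 0.2709 ± 0.06486 gives (0.206, 0.336).

(0.206, 0.336)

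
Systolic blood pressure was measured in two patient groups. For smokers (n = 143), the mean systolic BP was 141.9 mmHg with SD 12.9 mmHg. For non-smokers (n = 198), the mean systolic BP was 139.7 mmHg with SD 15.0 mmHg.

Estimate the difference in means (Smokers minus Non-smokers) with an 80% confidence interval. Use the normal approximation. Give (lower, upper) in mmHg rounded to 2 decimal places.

SE₁ = s₁/√n₁ = 12.9/√143 = 1.0788; SE₂ = 15.0/√198 = 1.0660.
Independent samples, unequal variances: SE_diff = √(SE₁² + SE₂²) = √(1.16380944 + 1.136356) = 1.5166.
z* = 1.282, so margin of error = 1.282 × 1.5166 = 1.9443.
Difference in means = 141.9 − 139.7 = 2.2000.
2.2000 ± 1.9443 → (0.26, 4.14).

(0.26, 4.14)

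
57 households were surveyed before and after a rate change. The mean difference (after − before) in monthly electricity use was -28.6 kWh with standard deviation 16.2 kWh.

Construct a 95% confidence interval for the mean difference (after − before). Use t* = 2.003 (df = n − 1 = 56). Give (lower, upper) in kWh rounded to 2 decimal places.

Paired design: SE = s_d/√n = 16.2/√57 = 2.1457.
t* = 2.003; margin of error = 2.003 × 2.1457 = 4.2978.
-28.6 ± 4.2978 → (-32.90, -24.30).

(-32.90, -24.30)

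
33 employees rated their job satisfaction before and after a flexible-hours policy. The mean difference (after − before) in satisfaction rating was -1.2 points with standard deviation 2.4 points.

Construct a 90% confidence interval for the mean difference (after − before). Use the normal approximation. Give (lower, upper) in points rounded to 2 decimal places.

This is a matched-pairs design, so SE = s_d/√n = 2.4/√33 = 0.4178.
Margin = 1.645 × 0.4178 = 0.6873; the interval is -1.2 ± 0.6873 = (-1.89, -0.51).

(-1.89, -0.51)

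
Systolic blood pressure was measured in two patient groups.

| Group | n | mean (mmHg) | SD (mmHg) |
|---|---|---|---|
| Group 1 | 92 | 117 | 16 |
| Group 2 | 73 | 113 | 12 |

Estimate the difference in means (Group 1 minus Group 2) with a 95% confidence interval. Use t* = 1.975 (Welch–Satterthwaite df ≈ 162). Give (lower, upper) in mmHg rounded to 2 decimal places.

(-0.31, 8.31)

SE₁ = s₁/√n₁ = 16/√92 = 1.6681; SE₂ = 12/√73 = 1.4045.
Independent samples, unequal variances: SE_diff = √(SE₁² + SE₂²) = √(2.78255761 + 1.97262025) = 2.1806.
t* = 1.975, so margin of error = 1.975 × 2.1806 = 4.3067.
Difference in means = 117 − 113 = 4.0000.
4.0000 ± 4.3067 → (-0.31, 8.31).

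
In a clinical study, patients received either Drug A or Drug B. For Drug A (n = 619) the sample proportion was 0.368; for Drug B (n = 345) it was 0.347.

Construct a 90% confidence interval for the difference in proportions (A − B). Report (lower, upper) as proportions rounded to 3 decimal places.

(-0.032, 0.074)

SE₁ = √(p̂₁(1−p̂₁)/n₁) = √(0.3680·0.6320/619) = 0.01938; SE₂ = √(0.3470·0.6530/345) = 0.02563.
Independent samples: SE of the difference = √(SE₁² + SE₂²) = √(0.0003755844 + 0.0006568969) = 0.03213.
z* for 90% confidence is 1.645, so the margin of error is 1.645 × 0.03213 = 0.05285.
Point estimate p̂₁ − p̂₂ = 0.3680 − 0.3470 = 0.0210.
0.0210 ± 0.05285 → (-0.032, 0.074).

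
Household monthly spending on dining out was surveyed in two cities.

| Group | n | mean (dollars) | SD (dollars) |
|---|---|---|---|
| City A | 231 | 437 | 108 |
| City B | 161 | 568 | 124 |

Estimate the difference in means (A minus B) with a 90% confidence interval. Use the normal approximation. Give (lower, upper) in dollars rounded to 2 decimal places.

SE₁ = s₁/√n₁ = 108/√231 = 7.1059; SE₂ = 124/√161 = 9.7726.
Independent samples, unequal variances: SE_diff = √(SE₁² + SE₂²) = √(50.49381481 + 95.50371076) = 12.0829.
z* = 1.645, so margin of error = 1.645 × 12.0829 = 19.8764.
Difference in means = 437 − 568 = -131.0000.
-131.0000 ± 19.8764 → (-150.88, -111.12).

(-150.88, -111.12)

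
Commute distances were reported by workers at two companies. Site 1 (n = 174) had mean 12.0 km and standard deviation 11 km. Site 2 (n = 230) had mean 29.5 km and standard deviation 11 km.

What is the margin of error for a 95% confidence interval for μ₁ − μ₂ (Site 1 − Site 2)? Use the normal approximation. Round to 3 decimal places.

Standard errors of each mean: 11/√174 = 0.8339 and 11/√230 = 0.7253.
SE(x̄₁ − x̄₂) = √(0.8339² + 0.7253²) = 1.1052 for independent samples with unequal variances.
With z* = 1.960, the margin is 1.960 × 1.1052 = 2.1662.

2.166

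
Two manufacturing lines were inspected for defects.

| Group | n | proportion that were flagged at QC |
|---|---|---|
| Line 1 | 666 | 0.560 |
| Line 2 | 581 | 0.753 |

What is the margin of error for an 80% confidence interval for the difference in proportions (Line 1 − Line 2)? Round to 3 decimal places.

0.034

Each SE is √(p̂(1−p̂)/n): √(0.5600·0.4400/666) = 0.01923 and √(0.7530·0.2470/581) = 0.01789.
SE(p̂₁ − p̂₂) = √(SE₁² + SE₂²) = √(0.0003697929 + 0.0003200521) = 0.02626, since the two samples are independent.
At 80% confidence z* = 1.282; margin = 1.282 × 0.02626 = 0.03367.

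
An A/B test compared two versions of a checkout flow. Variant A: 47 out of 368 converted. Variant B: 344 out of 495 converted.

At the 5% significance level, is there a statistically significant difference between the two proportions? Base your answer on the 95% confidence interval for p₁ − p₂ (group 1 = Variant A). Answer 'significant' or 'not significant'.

significant

First, p̂₁ = 47/368 = 0.1277; p̂₂ = 344/495 = 0.6949.
The two standard errors are √(0.1277×0.8723/368) = 0.01740 and √(0.6949×0.3051/495) = 0.02070.
Because the samples are independent, SE_diff = √(0.01740² + 0.02070²) = 0.02704.
Using z* = 1.960 for 95%, ME = 1.960 × 0.02704 = 0.05300.
p̂₁ − p̂₂ = -0.5672; interval -0.5672 ± 0.05300 gives (-0.62020, -0.51420).
The interval (-0.62020, -0.51420) does not contain 0, so the difference is significant.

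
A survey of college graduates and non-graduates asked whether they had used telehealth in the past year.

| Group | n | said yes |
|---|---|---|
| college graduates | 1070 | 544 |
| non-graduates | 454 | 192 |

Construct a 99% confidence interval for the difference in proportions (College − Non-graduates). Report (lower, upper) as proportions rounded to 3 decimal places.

p̂₁ = 544/1070 = 0.5084 and p̂₂ = 192/454 = 0.4229.
SE₁ = √(p̂₁(1−p̂₁)/n₁) = √(0.5084·0.4916/1070) = 0.01528; SE₂ = √(0.4229·0.5771/454) = 0.02319.
Independent samples: SE of the difference = √(SE₁² + SE₂²) = √(0.0002334784 + 0.0005377761) = 0.02777.
z* for 99% confidence is 2.576, so the margin of error is 2.576 × 0.02777 = 0.07154.
Point estimate p̂₁ − p̂₂ = 0.5084 − 0.4229 = 0.0855.
0.0855 ± 0.07154 → (0.014, 0.157).

(0.014, 0.157)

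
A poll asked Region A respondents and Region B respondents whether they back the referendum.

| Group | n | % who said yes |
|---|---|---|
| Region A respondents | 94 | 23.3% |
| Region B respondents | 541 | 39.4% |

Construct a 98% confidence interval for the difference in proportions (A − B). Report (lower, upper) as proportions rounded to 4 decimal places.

(-0.2736, -0.0484)

The two standard errors are √(0.2330×0.7670/94) = 0.04360 and √(0.3940×0.6060/541) = 0.02101.
Because the samples are independent, SE_diff = √(0.04360² + 0.02101²) = 0.04840.
Using z* = 2.326 for 98%, ME = 2.326 × 0.04840 = 0.11258.
p̂₁ − p̂₂ = -0.1610; interval -0.1610 ± 0.11258 gives (-0.2736, -0.0484).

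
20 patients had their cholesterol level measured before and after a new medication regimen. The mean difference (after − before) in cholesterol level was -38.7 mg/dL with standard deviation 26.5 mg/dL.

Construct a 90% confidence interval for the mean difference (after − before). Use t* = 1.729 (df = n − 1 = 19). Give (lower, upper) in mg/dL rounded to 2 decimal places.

(-48.95, -28.45)

Paired design: SE = s_d/√n = 26.5/√20 = 5.9256.
t* = 1.729; margin of error = 1.729 × 5.9256 = 10.2454.
-38.7 ± 10.2454 → (-48.95, -28.45).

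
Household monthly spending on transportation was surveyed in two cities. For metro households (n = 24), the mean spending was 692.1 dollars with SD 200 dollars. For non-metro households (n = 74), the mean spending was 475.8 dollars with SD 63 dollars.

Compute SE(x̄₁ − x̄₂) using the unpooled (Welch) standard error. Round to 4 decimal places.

Per-group SEs: s₁/√n₁ = 200/√24 = 40.8248, s₂/√n₂ = 63/√74 = 7.3236.
Unpooled SE of the difference: √(1666.66429504 + 53.63511696) = 41.4765.

41.4765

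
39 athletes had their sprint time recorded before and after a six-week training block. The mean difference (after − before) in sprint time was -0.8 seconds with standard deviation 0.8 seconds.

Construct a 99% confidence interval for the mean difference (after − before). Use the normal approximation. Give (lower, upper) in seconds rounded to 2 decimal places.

(-1.13, -0.47)

This is a matched-pairs design, so SE = s_d/√n = 0.8/√39 = 0.1281.
Margin = 2.576 × 0.1281 = 0.3300; the interval is -0.8 ± 0.3300 = (-1.13, -0.47).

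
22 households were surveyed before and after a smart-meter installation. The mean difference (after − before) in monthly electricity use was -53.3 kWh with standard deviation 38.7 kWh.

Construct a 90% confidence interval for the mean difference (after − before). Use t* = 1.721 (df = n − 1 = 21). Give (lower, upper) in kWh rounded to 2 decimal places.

(-67.50, -39.10)

Paired design: SE = s_d/√n = 38.7/√22 = 8.2509.
t* = 1.721; margin of error = 1.721 × 8.2509 = 14.1998.
-53.3 ± 14.1998 → (-67.50, -39.10).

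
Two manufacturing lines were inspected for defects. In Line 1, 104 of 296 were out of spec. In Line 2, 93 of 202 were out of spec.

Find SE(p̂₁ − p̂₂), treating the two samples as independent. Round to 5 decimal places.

0.04472

Sample proportions: 104/296 = 0.3514, 93/202 = 0.4604.
Each SE is √(p̂(1−p̂)/n): √(0.3514·0.6486/296) = 0.02775 and √(0.4604·0.5396/202) = 0.03507.
SE(p̂₁ − p̂₂) = √(SE₁² + SE₂²) = √(0.0007700625 + 0.0012299049) = 0.04472, since the two samples are independent.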